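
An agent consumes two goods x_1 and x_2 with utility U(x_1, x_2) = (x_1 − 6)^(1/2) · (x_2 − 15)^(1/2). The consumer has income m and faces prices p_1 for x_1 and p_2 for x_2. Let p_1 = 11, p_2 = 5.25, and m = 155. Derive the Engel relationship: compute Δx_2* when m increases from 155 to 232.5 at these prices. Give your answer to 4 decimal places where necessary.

Δx_2* = 7.381

Let x_1' = x_1−6, x_2' = x_2−15. MRS = x_2'/x_1' = p_1/p_2.
Substituting into the budget: x_1* = 6 + 0.5·(m − 6·p_1 − 15·p_2)/p_1, and x_2* = 15 + 0.5·(…)/p_2.
Discretionary income = 155 − 6·11 − 15·5.25 = 10.25; x_2* = 15 + 0.5·10.25/5.25 = 15.9762.
At m' = 232.5: x_2* = 23.3571. Change: 23.3571 − 15.9762 = 7.381.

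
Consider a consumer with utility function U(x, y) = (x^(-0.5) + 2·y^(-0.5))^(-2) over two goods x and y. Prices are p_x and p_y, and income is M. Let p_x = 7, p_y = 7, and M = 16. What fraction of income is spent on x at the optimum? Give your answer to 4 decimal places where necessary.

With the ratio pinned down, the budget gives x* = M/(p_x + p_y·(y/x)) and y* = (y/x)·x*.
Numerically y/x = 1.587401, so x* = 16/(7 + 7·1.587401) = 0.8834 and y* = 1.587401·0.8834 = 1.4023.
Expenditure on x: 7·0.8834 = 6.1838; share = 0.3865.

share on x = 0.3865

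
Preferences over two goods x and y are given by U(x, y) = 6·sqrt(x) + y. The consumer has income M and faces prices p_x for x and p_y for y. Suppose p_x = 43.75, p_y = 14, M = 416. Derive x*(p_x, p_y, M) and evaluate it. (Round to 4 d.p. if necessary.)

MU_x = 3/√x, MU_y = 1. Tangency: 3/√x = p_x/p_y.
Solve: √x = 3·p_y/p_x, so x*(p_x,p_y) = (3·p_y/p_x)², and y* = (M − p_x·x*)/p_y.
Plugging in: x* = (3·14/43.75)² = 0.9216.

x* = 0.9216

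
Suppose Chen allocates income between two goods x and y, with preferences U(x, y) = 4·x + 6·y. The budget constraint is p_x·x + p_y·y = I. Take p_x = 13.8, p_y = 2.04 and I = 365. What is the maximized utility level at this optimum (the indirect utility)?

Perfect substitutes: compare marginal utility per dollar. 4/p_x vs 6/p_y → 0.2899 vs 2.9412.
y gives more utility per dollar, so spend all income on y: y* = I/p_y, x* = 0.
Numerically: x* = 0, y* = 178.9216.
Utility at the optimum: U(0, 178.9216) = 1073.5294.

V = 1073.5294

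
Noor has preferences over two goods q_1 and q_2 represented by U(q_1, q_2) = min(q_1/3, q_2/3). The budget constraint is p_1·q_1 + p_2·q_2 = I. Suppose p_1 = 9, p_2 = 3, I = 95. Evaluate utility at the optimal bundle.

With perfect complements, no substitution: consume in ratio q_1:q_2 = 3:3.
Budget: p_1·q_1 + p_2·q_1 = I, so (3·p_1 + 3·p_2)·q_1 = 3·I.
Demand: q_1*(p_1,p_2,I) = 3·I/(3·p_1 + 3·p_2), q_2* = 3·I/(3·p_1 + 3·p_2).
Here 3·9 + 3·3 = 36, giving q_1* = 7.9167 and q_2* = 7.9167.
Utility at the optimum: U(7.9167, 7.9167) = 2.6389.

V = 2.6389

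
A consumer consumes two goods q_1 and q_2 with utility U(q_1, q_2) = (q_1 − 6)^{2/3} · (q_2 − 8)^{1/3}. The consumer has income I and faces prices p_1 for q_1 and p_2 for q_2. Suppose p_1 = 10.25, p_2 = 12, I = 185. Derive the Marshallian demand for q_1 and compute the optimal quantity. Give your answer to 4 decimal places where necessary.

Let q_1' = q_1−6, q_2' = q_2−8. MRS = 2·q_2'/q_1' = p_1/p_2.
Substituting into the budget: q_1* = 6 + 2/3·(I − 6·p_1 − 8·p_2)/p_1, and q_2* = 8 + 1/3·(…)/p_2.
Discretionary income = 185 − 6·10.25 − 8·12 = 27.5; q_1* = 6 + 2/3·27.5/10.25 = 7.7886.

q_1* = 7.7886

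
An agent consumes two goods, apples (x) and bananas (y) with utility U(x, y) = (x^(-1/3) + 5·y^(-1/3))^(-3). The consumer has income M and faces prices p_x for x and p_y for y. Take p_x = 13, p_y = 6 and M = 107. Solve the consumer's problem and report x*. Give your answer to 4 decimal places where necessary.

MRS = MU_x/MU_y = (1/5)·(y/x)^(4/3). Set equal to p_x/p_y.
Solve for the ratio: y/x = [5·p_x/p_y]^(0.75).
With the ratio pinned down, the budget gives x* = M/(p_x + p_y·(y/x)) and y* = (y/x)·x*.
Numerically y/x = 5.971337, so x* = 107/(13 + 6·5.971337) = 2.1914.

x* = 2.1914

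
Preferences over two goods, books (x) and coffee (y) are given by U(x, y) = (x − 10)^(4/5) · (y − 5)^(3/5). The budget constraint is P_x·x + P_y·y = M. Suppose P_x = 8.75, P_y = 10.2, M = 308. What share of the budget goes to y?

share on y = 0.4014

Let x' = x−10, y' = y−5. MRS = (4/3)·y'/x' = P_x/P_y.
Substituting into the budget: x* = 10 + 4/7·(M − 10·P_x − 5·P_y)/P_x, and y* = 5 + 3/7·(…)/P_y.
Discretionary income = 308 − 10·8.75 − 5·10.2 = 169.5; x* = 10 + 4/7·169.5/8.75 = 21.0694; y* = 5 + 3/7·169.5/10.2 = 12.1218.
Expenditure on y: 10.2·12.1218 = 123.6429; share = 0.4014.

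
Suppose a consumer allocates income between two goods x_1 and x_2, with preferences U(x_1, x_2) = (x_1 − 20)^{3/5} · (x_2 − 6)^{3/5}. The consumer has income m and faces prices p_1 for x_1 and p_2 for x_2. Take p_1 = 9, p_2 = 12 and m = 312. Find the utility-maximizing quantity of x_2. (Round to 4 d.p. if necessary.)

x_2* = 8.5

This is Cobb-Douglas in (x_1−20, x_2−6): tangency gives 0.6·p_2·(x_2−6) = 0.6·p_1·(x_1−20).
Substituting into the budget: x_1* = 20 + 0.5·(m − 20·p_1 − 6·p_2)/p_1, and x_2* = 6 + 0.5·(…)/p_2.
Discretionary income = 312 − 20·9 − 6·12 = 60; x_2* = 6 + 0.5·60/12 = 8.5.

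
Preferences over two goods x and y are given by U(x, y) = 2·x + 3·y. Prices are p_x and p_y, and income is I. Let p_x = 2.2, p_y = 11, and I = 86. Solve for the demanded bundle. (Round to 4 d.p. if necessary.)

Linear utility — the consumer picks whichever good has higher MU/price: 2/2.2 = 0.9091 vs 3/11 = 0.2727.
x gives more utility per dollar, so spend all income on x: x* = I/p_x, y* = 0.
Numerically: x* = 39.0909, y* = 0.

x* = 39.0909, y* = 0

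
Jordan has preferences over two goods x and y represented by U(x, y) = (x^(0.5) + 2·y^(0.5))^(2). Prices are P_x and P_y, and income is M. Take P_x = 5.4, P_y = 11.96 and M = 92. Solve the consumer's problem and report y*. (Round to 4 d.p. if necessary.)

MU_x ∝ x^(-0.5), MU_y ∝ 2·y^(-0.5), so MRS = (1/2)·(y/x)^(0.5) = P_x/P_y.
Hence y/x = (2·P_x/P_y)^(1/(0.5)), i.e. raised to the 2 power.
With the ratio pinned down, the budget gives x* = M/(P_x + P_y·(y/x)) and y* = (y/x)·x*.
Numerically y/x = 0.815427, so x* = 92/(5.4 + 11.96·0.815427) = 6.0716 and y* = 0.815427·6.0716 = 4.9509.

y* = 4.9509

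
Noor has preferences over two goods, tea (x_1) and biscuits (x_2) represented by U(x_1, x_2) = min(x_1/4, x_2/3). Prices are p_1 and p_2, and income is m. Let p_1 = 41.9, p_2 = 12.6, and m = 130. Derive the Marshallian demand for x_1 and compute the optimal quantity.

x_1* = 2.5316

With perfect complements, no substitution: consume in ratio x_1:x_2 = 4:3.
Budget: p_1·x_1 + p_2·(3/4)·x_1 = m, so (4·p_1 + 3·p_2)·x_1 = 4·m.
Demand: x_1*(p_1,p_2,m) = 4·m/(4·p_1 + 3·p_2), x_2* = 3·m/(4·p_1 + 3·p_2).
Here 4·41.9 + 3·12.6 = 205.4, giving x_1* = 2.5316.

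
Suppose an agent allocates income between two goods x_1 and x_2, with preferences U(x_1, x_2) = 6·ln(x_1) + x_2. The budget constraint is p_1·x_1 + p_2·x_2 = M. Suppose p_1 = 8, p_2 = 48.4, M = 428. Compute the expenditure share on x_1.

share on x_1 = 0.6785

Set MRS = p_1/p_2: (6/x_1)/1 = p_1/p_2.
So x_1*(p_1,p_2) = 6·p_2/p_1, independent of income; and x_2* = (M − 6·p_2)/p_2.
At the given prices: x_1* = 6·48.4/8 = 36.3, and x_2* = 2.843.
Expenditure on x_1: 8·36.3 = 290.4; share = 0.6785.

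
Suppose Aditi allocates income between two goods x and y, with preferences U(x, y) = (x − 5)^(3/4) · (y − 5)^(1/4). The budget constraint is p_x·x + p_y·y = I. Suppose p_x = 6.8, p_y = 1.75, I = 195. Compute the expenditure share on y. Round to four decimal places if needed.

This is Cobb-Douglas in (x−5, y−5): tangency gives 0.75·p_y·(y−5) = 0.25·p_x·(x−5).
Substituting into the budget: x* = 5 + 0.75·(I − 5·p_x − 5·p_y)/p_x, and y* = 5 + 0.25·(…)/p_y.
Discretionary income = 195 − 5·6.8 − 5·1.75 = 152.25; x* = 5 + 0.75·152.25/6.8 = 21.7923; y* = 5 + 0.25·152.25/1.75 = 26.75.
Expenditure on y: 1.75·26.75 = 46.8125; share = 0.2401.

share on y = 0.2401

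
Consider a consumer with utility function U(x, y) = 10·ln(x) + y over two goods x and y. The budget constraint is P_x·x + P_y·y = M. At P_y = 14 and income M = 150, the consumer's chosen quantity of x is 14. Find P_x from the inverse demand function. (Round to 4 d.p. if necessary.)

P_x = 10

MU_x = 10/x, MU_y = 1. Tangency: 10/x = P_x/P_y.
So x*(P_x,P_y) = 10·P_y/P_x, independent of income; and y* = (M − 10·P_y)/P_y.
Set x* = 14 in the demand function and solve for P_x: P_x = 10.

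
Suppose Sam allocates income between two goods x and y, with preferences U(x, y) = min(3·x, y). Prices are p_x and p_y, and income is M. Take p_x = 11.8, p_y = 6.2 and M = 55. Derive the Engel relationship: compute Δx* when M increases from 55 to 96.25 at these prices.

With perfect complements, no substitution: consume in ratio x:y = 1:3.
Budget: p_x·x + p_y·3·x = M, so (p_x + 3·p_y)·x = M.
Demand: x*(p_x,p_y,M) = M/(p_x + 3·p_y), y* = 3·M/(p_x + 3·p_y).
Here 11.8 + 3·6.2 = 30.4, giving x* = 1.8092.
At M' = 96.25: x* = 3.1661. Change: 3.1661 − 1.8092 = 1.3569.

Δx* = 1.3569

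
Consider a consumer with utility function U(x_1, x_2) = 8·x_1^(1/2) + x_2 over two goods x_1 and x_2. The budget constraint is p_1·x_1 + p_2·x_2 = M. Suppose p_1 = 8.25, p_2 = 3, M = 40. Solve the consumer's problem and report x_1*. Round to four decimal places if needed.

MU_x_1 = 4/√x_1, MU_x_2 = 1. Tangency: 4/√x_1 = p_1/p_2.
Thus x_1* = (4·p_2/p_1)² — independent of M — with the rest of income spent on x_2.
Plugging in: x_1* = (4·3/8.25)² = 2.1157.

x_1* = 2.1157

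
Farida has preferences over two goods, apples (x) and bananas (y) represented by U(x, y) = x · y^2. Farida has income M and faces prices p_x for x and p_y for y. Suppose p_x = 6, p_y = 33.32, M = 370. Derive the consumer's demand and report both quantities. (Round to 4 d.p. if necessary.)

x* = 20.5556, y* = 7.403

The MRS is (1/2)·y/x. Set MRS = p_x/p_y.
Rearranging, p_y·y = 2·p_x·x. Substituting into the budget gives p_x·x·(1 + 2) = M.
Demand: x*(p_x,p_y,M) = 1/3·M/p_x and y* = 2/3·M/p_y.
At p_x=6, p_y=33.32, M=370: x* = 1/3·370/6 = 20.5556, y* = 7.403.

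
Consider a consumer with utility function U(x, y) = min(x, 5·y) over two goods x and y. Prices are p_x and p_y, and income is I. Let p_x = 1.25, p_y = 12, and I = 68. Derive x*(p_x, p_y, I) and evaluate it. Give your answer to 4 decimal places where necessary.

Leontief preferences: the optimum is at the kink where x/5 = y/1, i.e. y = (1/5)·x.
Budget: p_x·x + p_y·(1/5)·x = I, so (5·p_x + p_y)·x = 5·I.
Demand: x*(p_x,p_y,I) = 5·I/(5·p_x + p_y), y* = I/(5·p_x + p_y).
Here 5·1.25 + 12 = 18.25, giving x* = 18.6301.

x* = 18.6301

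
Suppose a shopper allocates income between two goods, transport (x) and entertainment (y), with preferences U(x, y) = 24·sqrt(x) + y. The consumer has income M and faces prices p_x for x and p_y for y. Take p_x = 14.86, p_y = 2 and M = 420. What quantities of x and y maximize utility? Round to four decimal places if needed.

x* = 2.6085, y* = 190.6191

Solve: √x = 12·p_y/p_x, so x*(p_x,p_y) = (12·p_y/p_x)², and y* = (M − p_x·x*)/p_y.
Plugging in: x* = (12·2/14.86)² = 2.6085, y* = 190.6191.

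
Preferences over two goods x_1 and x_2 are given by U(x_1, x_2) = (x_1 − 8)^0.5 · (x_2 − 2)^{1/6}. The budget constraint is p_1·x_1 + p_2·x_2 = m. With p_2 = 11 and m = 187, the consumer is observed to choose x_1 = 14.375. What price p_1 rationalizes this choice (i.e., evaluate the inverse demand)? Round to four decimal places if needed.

p_1 = 10

This is Cobb-Douglas in (x_1−8, x_2−2): tangency gives 0.5·p_2·(x_2−2) = 1/6·p_1·(x_1−8).
Substituting into the budget: x_1* = 8 + 0.75·(m − 8·p_1 − 2·p_2)/p_1, and x_2* = 2 + 0.25·(…)/p_2.
Set x_1* = 14.375 in the demand function and solve for p_1: p_1 = 10.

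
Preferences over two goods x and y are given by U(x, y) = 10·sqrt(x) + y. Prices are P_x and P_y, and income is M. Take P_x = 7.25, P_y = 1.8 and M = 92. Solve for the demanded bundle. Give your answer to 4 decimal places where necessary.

MU_x = 5/√x, MU_y = 1. Tangency: 5/√x = P_x/P_y.
Thus x* = (5·P_y/P_x)² — independent of M — with the rest of income spent on y.
Plugging in: x* = (5·1.8/7.25)² = 1.541, y* = 44.9042.

x* = 1.541, y* = 44.9042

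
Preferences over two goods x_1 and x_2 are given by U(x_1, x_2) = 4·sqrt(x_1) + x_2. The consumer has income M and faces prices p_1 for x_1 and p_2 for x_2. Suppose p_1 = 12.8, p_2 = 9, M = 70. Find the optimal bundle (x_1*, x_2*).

x_1* = 1.9775, x_2* = 4.9653

MU_x_1 = 2/√x_1, MU_x_2 = 1. Tangency: 2/√x_1 = p_1/p_2.
Thus x_1* = (2·p_2/p_1)² — independent of M — with the rest of income spent on x_2.
Plugging in: x_1* = (2·9/12.8)² = 1.9775, x_2* = 4.9653.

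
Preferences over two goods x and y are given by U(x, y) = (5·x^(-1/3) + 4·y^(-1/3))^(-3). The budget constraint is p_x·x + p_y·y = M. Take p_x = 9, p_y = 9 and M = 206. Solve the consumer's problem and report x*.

MU_x ∝ 5·x^(-4/3), MU_y ∝ 4·y^(-4/3), so MRS = (5/4)·(y/x)^(4/3) = p_x/p_y.
Solve for the ratio: y/x = [(4/5)·p_x/p_y]^(0.75).
With the ratio pinned down, the budget gives x* = M/(p_x + p_y·(y/x)) and y* = (y/x)·x*.
Numerically y/x = 0.845897, so x* = 206/(9 + 9·0.845897) = 12.3999.

x* = 12.3999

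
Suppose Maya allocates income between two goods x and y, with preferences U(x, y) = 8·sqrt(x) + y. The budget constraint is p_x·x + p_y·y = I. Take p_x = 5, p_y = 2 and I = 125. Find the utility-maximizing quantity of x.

x* = 2.56

Set MRS = p_x/p_y: 4·x^(−1/2) = p_x/p_y.
Solve: √x = 4·p_y/p_x, so x*(p_x,p_y) = (4·p_y/p_x)², and y* = (I − p_x·x*)/p_y.
Plugging in: x* = (4·2/5)² = 2.56.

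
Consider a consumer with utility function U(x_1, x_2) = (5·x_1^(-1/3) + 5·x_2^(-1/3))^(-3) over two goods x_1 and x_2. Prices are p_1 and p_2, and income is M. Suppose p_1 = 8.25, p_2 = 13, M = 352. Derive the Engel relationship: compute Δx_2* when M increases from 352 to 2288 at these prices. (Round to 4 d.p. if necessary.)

From the CES first-order condition, (x_2/x_1)^(4/3) = p_1/p_2.
Solve for the ratio: x_2/x_1 = [p_1/p_2]^(0.75).
Substitute x_2 = (x_2/x_1)·x_1 into the budget: x_1* = M/(p_1 + p_2·(x_2/x_1)).
Numerically x_2/x_1 = 0.711022, so x_1* = 352/(8.25 + 13·0.711022) = 20.122 and x_2* = 0.711022·20.122 = 14.3072.
At M' = 2288: x_2* = 92.9967. Change: 92.9967 − 14.3072 = 78.6895.

Δx_2* = 78.6895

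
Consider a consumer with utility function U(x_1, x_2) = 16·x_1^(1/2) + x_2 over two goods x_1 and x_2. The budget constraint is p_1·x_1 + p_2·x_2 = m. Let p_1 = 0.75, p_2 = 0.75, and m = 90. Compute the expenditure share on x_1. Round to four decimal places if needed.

share on x_1 = 0.5333

MU_x_1 = 8/√x_1, MU_x_2 = 1. Tangency: 8/√x_1 = p_1/p_2.
Solve: √x_1 = 8·p_2/p_1, so x_1*(p_1,p_2) = (8·p_2/p_1)², and x_2* = (m − p_1·x_1*)/p_2.
Plugging in: x_1* = (8·0.75/0.75)² = 64, x_2* = 56.
Expenditure on x_1: 0.75·64 = 48; share = 0.5333.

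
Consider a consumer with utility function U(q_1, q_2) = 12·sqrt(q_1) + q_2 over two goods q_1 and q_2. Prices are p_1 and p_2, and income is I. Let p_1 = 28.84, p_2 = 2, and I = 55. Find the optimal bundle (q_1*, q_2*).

q_1* = 0.1731, q_2* = 25.0035

Thus q_1* = (6·p_2/p_1)² — independent of I — with the rest of income spent on q_2.
Plugging in: q_1* = (6·2/28.84)² = 0.1731, q_2* = 25.0035.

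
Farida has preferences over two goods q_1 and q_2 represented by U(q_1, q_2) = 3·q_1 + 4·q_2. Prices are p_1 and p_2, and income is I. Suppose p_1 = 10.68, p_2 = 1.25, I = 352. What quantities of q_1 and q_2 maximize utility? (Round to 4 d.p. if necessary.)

Perfect substitutes: compare marginal utility per dollar. 3/p_1 vs 4/p_2 → 0.2809 vs 3.2.
q_2 gives more utility per dollar, so spend all income on q_2: q_2* = I/p_2, q_1* = 0.
Numerically: q_1* = 0, q_2* = 281.6.

q_1* = 0, q_2* = 281.6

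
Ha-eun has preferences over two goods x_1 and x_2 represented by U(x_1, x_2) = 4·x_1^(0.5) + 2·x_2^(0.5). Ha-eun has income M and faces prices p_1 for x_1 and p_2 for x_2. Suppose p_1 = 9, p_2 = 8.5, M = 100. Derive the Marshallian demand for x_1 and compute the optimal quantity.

Substitute x_2 = (x_2/x_1)·x_1 into the budget: x_1* = M/(p_1 + p_2·(x_2/x_1)).
Numerically x_2/x_1 = 0.280277, so x_1* = 100/(9 + 8.5·0.280277) = 8.7855.

x_1* = 8.7855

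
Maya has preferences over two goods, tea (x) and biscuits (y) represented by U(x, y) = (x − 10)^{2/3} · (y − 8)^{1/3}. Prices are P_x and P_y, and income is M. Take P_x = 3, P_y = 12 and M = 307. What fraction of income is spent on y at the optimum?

This is Cobb-Douglas in (x−10, y−8): tangency gives 2/3·P_y·(y−8) = 1/3·P_x·(x−10).
Substituting into the budget: x* = 10 + 2/3·(M − 10·P_x − 8·P_y)/P_x, and y* = 8 + 1/3·(…)/P_y.
Discretionary income = 307 − 10·3 − 8·12 = 181; x* = 10 + 2/3·181/3 = 50.2222; y* = 8 + 1/3·181/12 = 13.0278.
Expenditure on y: 12·13.0278 = 156.3333; share = 0.5092.

share on y = 0.5092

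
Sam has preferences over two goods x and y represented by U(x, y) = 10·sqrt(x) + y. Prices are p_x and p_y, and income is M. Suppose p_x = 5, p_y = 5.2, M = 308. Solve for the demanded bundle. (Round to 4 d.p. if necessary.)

x* = 27.04, y* = 33.2308

Utility is quasi-linear in y; the FOC for x is 5/√x = p_x/p_y.
Solve: √x = 5·p_y/p_x, so x*(p_x,p_y) = (5·p_y/p_x)², and y* = (M − p_x·x*)/p_y.
Plugging in: x* = (5·5.2/5)² = 27.04, y* = 33.2308.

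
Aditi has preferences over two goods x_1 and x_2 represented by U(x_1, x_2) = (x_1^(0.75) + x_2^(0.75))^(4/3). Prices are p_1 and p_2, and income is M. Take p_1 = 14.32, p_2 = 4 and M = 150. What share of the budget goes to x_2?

MU_x_1 ∝ x_1^(-0.25), MU_x_2 ∝ x_2^(-0.25), so MRS = (x_2/x_1)^(0.25) = p_1/p_2.
Hence x_2/x_1 = (p_1/p_2)^(1/(0.25)), i.e. raised to the 4 power.
With the ratio pinned down, the budget gives x_1* = M/(p_1 + p_2·(x_2/x_1)) and x_2* = (x_2/x_1)·x_1*.
Numerically x_2/x_1 = 164.260109, so x_1* = 150/(14.32 + 4·164.260109) = 0.2234 and x_2* = 164.260109·0.2234 = 36.7001.
Expenditure on x_2: 4·36.7001 = 146.8005; share = 0.9787.

share on x_2 = 0.9787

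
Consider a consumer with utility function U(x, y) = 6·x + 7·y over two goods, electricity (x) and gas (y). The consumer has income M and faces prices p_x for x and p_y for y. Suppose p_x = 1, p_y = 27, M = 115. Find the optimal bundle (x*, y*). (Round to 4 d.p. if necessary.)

Linear utility — the consumer picks whichever good has higher MU/price: 6/1 = 6 vs 7/27 = 0.2593.
x gives more utility per dollar, so spend all income on x: x* = M/p_x, y* = 0.
Numerically: x* = 115, y* = 0.

x* = 115, y* = 0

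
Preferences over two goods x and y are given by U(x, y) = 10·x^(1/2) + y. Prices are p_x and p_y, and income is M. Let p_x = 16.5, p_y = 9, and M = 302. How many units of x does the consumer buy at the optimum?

Utility is quasi-linear in y; the FOC for x is 5/√x = p_x/p_y.
Thus x* = (5·p_y/p_x)² — independent of M — with the rest of income spent on y.
Plugging in: x* = (5·9/16.5)² = 7.438.

x* = 7.438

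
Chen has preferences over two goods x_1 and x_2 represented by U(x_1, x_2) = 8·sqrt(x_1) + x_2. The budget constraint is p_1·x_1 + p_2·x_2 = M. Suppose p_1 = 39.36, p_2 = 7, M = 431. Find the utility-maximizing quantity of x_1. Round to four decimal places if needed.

Thus x_1* = (4·p_2/p_1)² — independent of M — with the rest of income spent on x_2.
Plugging in: x_1* = (4·7/39.36)² = 0.5061.

x_1* = 0.5061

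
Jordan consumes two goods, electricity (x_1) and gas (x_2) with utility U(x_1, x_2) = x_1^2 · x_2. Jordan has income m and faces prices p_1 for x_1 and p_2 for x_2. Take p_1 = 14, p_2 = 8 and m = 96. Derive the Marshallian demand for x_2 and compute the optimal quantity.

x_2* = 4

MU_x_1/MU_x_2 = (2·x_2)/(x_1); tangency sets this equal to p_1/p_2.
Rearranging, p_2·x_2 = (1/2)·p_1·x_1. Substituting into the budget gives p_1·x_1·(1 + (1/2)) = m.
Demand: x_1*(p_1,p_2,m) = 2/3·m/p_1 and x_2* = 1/3·m/p_2.
At p_1=14, p_2=8, m=96: x_2* = 1/3·96/8 = 4.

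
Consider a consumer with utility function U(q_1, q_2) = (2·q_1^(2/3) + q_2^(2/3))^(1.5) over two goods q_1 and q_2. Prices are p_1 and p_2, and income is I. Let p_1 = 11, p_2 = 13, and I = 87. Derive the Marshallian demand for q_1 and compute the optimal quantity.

q_1* = 7.2594

MRS = MU_q_1/MU_q_2 = 2·(q_2/q_1)^(1/3). Set equal to p_1/p_2.
Solve for the ratio: q_2/q_1 = [(1/2)·p_1/p_2]^(3).
Substitute q_2 = (q_2/q_1)·q_1 into the budget: q_1* = I/(p_1 + p_2·(q_2/q_1)).
Numerically q_2/q_1 = 0.075728, so q_1* = 87/(11 + 13·0.075728) = 7.2594.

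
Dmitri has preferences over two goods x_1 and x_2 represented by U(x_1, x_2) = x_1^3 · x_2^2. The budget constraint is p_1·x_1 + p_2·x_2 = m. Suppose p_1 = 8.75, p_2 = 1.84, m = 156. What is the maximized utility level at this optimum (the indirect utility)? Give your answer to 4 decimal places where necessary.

V = 1407786.9029

MU_x_1/MU_x_2 = (3·x_2)/(2·x_1); tangency sets this equal to p_1/p_2.
So 3·p_2·x_2 = 2·p_1·x_1; combined with the budget, a share 0.6 of income goes to x_1.
Demand: x_1*(p_1,p_2,m) = 0.6·m/p_1 and x_2* = 0.4·m/p_2.
At p_1=8.75, p_2=1.84, m=156: x_1* = 0.6·156/8.75 = 10.6971, x_2* = 33.913.
Utility at the optimum: U(10.6971, 33.913) = 1407786.9029.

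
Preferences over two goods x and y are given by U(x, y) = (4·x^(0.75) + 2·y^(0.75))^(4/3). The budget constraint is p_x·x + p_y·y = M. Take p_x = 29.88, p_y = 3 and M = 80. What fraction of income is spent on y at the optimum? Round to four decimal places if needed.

share on y = 0.9841

From the CES first-order condition, 2·(y/x)^(0.25) = p_x/p_y.
Solve for the ratio: y/x = [(1/2)·p_x/p_y]^(4).
With the ratio pinned down, the budget gives x* = M/(p_x + p_y·(y/x)) and y* = (y/x)·x*.
Numerically y/x = 615.05984, so x* = 80/(29.88 + 3·615.05984) = 0.0427 and y* = 615.05984·0.0427 = 26.2417.
Expenditure on y: 3·26.2417 = 78.7252; share = 0.9841.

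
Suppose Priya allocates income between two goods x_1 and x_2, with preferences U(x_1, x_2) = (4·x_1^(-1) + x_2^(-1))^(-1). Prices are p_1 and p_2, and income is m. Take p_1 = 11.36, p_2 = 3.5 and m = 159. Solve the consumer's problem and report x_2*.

From the CES first-order condition, 4·(x_2/x_1)^(2) = p_1/p_2.
Hence x_2/x_1 = ((1/4)·p_1/p_2)^(1/(2)), i.e. raised to the 0.5 power.
With the ratio pinned down, the budget gives x_1* = m/(p_1 + p_2·(x_2/x_1)) and x_2* = (x_2/x_1)·x_1*.
Numerically x_2/x_1 = 0.900793, so x_1* = 159/(11.36 + 3.5·0.900793) = 10.9559 and x_2* = 0.900793·10.9559 = 9.869.

x_2* = 9.869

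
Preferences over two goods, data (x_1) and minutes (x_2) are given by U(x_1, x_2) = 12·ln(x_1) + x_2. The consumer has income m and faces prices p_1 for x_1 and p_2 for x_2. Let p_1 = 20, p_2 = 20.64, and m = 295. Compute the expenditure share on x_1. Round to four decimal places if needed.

Set MRS = p_1/p_2: (12/x_1)/1 = p_1/p_2.
So x_1*(p_1,p_2) = 12·p_2/p_1, independent of income; and x_2* = (m − 12·p_2)/p_2.
At the given prices: x_1* = 12·20.64/20 = 12.384, and x_2* = 2.2926.
Expenditure on x_1: 20·12.384 = 247.68; share = 0.8396.

share on x_1 = 0.8396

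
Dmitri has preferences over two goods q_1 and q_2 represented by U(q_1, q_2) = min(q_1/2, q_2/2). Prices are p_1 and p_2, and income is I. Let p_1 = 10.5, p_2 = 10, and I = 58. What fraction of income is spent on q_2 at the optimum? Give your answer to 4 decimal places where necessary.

With perfect complements, no substitution: consume in ratio q_1:q_2 = 2:2.
Budget: p_1·q_1 + p_2·q_1 = I, so (2·p_1 + 2·p_2)·q_1 = 2·I.
Demand: q_1*(p_1,p_2,I) = 2·I/(2·p_1 + 2·p_2), q_2* = 2·I/(2·p_1 + 2·p_2).
Here 2·10.5 + 2·10 = 41, giving q_1* = 2.8293 and q_2* = 2.8293.
Expenditure on q_2: 10·2.8293 = 28.2927; share = 0.4878.

share on q_2 = 0.4878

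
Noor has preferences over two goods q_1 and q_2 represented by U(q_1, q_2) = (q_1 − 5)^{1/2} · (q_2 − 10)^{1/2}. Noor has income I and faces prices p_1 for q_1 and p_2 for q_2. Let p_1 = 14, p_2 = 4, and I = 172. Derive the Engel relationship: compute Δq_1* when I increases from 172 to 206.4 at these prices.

MRS = (q_2−10)/(q_1−5). Tangency with p_1/p_2 gives q_2−10 = (p_1/p_2)·(q_1−5).
Substituting into the budget: q_1* = 5 + 0.5·(I − 5·p_1 − 10·p_2)/p_1, and q_2* = 10 + 0.5·(…)/p_2.
Discretionary income = 172 − 5·14 − 10·4 = 62; q_1* = 5 + 0.5·62/14 = 7.2143.
At I' = 206.4: q_1* = 8.4429. Change: 8.4429 − 7.2143 = 1.2286.

Δq_1* = 1.2286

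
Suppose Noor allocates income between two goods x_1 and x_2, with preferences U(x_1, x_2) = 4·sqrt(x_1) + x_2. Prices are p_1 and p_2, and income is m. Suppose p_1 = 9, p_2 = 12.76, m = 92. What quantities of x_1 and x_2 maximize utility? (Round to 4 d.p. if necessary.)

Set MRS = p_1/p_2: 2·x_1^(−1/2) = p_1/p_2.
Thus x_1* = (2·p_2/p_1)² — independent of m — with the rest of income spent on x_2.
Plugging in: x_1* = (2·12.76/9)² = 8.0404, x_2* = 1.5389.

x_1* = 8.0404, x_2* = 1.5389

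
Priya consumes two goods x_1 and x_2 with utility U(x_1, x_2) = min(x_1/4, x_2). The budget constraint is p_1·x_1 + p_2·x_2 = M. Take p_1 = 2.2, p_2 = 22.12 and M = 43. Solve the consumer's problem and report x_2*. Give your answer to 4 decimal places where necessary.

With perfect complements, no substitution: consume in ratio x_1:x_2 = 4:1.
Budget: p_1·x_1 + p_2·(1/4)·x_1 = M, so (4·p_1 + p_2)·x_1 = 4·M.
Demand: x_1*(p_1,p_2,M) = 4·M/(4·p_1 + p_2), x_2* = M/(4·p_1 + p_2).
Here 4·2.2 + 22.12 = 30.92, giving x_2* = 1.3907.

x_2* = 1.3907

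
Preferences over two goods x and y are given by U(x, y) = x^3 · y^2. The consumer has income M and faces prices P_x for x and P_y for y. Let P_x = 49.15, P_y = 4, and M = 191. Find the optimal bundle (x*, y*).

x* = 2.3316, y* = 19.1

At P_x=49.15, P_y=4, M=191: x* = 0.6·191/49.15 = 2.3316, y* = 19.1.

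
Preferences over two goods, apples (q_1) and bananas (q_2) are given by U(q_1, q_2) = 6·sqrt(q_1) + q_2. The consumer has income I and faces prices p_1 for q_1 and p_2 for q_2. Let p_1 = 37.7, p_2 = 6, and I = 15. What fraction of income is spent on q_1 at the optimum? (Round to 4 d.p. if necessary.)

share on q_1 = 0.5729

MU_q_1 = 3/√q_1, MU_q_2 = 1. Tangency: 3/√q_1 = p_1/p_2.
Thus q_1* = (3·p_2/p_1)² — independent of I — with the rest of income spent on q_2.
Plugging in: q_1* = (3·6/37.7)² = 0.228, q_2* = 1.0676.
Expenditure on q_1: 37.7·0.228 = 8.5942; share = 0.5729.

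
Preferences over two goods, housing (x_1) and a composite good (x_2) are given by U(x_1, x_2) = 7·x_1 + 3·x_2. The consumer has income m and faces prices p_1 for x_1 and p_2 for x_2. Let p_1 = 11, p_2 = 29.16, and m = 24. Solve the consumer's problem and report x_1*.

Perfect substitutes: compare marginal utility per dollar. 7/p_1 vs 3/p_2 → 0.6364 vs 0.1029.
x_1 gives more utility per dollar, so spend all income on x_1: x_1* = m/p_1, x_2* = 0.
Numerically: x_1* = 2.1818, x_2* = 0.

x_1* = 2.1818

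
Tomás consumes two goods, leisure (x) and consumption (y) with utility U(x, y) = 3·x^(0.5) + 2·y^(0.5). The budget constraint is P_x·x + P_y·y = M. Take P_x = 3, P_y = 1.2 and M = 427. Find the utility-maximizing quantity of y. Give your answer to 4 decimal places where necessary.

From the CES first-order condition, (3/2)·(y/x)^(0.5) = P_x/P_y.
Hence y/x = ((2/3)·P_x/P_y)^(1/(0.5)), i.e. raised to the 2 power.
With the ratio pinned down, the budget gives x* = M/(P_x + P_y·(y/x)) and y* = (y/x)·x*.
Numerically y/x = 2.777778, so x* = 427/(3 + 1.2·2.777778) = 67.4211 and y* = 2.777778·67.4211 = 187.2807.

y* = 187.2807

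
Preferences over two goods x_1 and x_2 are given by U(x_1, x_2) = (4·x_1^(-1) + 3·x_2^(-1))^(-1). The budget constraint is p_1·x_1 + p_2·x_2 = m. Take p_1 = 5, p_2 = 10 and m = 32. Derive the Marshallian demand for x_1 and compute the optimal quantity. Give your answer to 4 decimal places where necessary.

Substitute x_2 = (x_2/x_1)·x_1 into the budget: x_1* = m/(p_1 + p_2·(x_2/x_1)).
Numerically x_2/x_1 = 0.612372, so x_1* = 32/(5 + 10·0.612372) = 2.8767.

x_1* = 2.8767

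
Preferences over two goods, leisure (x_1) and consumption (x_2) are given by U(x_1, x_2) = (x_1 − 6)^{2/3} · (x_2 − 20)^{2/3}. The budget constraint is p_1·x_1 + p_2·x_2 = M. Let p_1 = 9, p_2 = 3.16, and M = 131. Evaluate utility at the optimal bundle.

MRS = (x_2−20)/(x_1−6). Tangency with p_1/p_2 gives x_2−20 = (p_1/p_2)·(x_1−6).
After buying the subsistence bundle (6, 20), a share 0.5 of the remaining income goes to x_1: x_1* = 6 + 0.5·(M − 6p_1 − 20p_2)/p_1.
Discretionary income = 131 − 6·9 − 20·3.16 = 13.8; x_1* = 6 + 0.5·13.8/9 = 6.7667; x_2* = 20 + 0.5·13.8/3.16 = 22.1835.
Utility at the optimum: U(6.7667, 22.1835) = 1.4099.

V = 1.4099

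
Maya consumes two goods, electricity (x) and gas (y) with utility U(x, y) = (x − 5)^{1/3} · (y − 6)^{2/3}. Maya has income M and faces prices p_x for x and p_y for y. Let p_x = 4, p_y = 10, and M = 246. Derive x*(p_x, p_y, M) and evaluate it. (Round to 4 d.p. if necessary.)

x* = 18.8333

MRS = (1/2)·(y−6)/(x−5). Tangency with p_x/p_y gives y−6 = 2·(p_x/p_y)·(x−5).
After buying the subsistence bundle (5, 6), a share 1/3 of the remaining income goes to x: x* = 5 + 1/3·(M − 5p_x − 6p_y)/p_x.
Discretionary income = 246 − 5·4 − 6·10 = 166; x* = 5 + 1/3·166/4 = 18.8333.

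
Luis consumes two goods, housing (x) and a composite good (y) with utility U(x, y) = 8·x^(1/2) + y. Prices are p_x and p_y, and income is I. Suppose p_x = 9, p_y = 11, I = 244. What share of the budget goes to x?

share on x = 0.8816

Set MRS = p_x/p_y: 4·x^(−1/2) = p_x/p_y.
Thus x* = (4·p_y/p_x)² — independent of I — with the rest of income spent on y.
Plugging in: x* = (4·11/9)² = 23.9012, y* = 2.6263.
Expenditure on x: 9·23.9012 = 215.1111; share = 0.8816.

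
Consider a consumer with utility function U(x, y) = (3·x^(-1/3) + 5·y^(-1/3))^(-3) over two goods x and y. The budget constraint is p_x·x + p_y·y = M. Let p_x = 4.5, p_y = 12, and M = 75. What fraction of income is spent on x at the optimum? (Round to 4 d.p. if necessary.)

share on x = 0.3479

MU_x ∝ 3·x^(-4/3), MU_y ∝ 5·y^(-4/3), so MRS = (3/5)·(y/x)^(4/3) = p_x/p_y.
Solve for the ratio: y/x = [(5/3)·p_x/p_y]^(0.75).
Substitute y = (y/x)·x into the budget: x* = M/(p_x + p_y·(y/x)).
Numerically y/x = 0.702927, so x* = 75/(4.5 + 12·0.702927) = 5.7982 and y* = 0.702927·5.7982 = 4.0757.
Expenditure on x: 4.5·5.7982 = 26.0918; share = 0.3479.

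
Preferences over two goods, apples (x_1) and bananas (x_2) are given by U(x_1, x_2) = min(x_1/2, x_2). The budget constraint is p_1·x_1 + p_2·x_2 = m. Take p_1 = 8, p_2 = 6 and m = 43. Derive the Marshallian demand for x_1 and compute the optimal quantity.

Leontief preferences: the optimum is at the kink where x_1/2 = x_2/1, i.e. x_2 = (1/2)·x_1.
Budget: p_1·x_1 + p_2·(1/2)·x_1 = m, so (2·p_1 + p_2)·x_1 = 2·m.
Demand: x_1*(p_1,p_2,m) = 2·m/(2·p_1 + p_2), x_2* = m/(2·p_1 + p_2).
Here 2·8 + 6 = 22, giving x_1* = 3.9091.

x_1* = 3.9091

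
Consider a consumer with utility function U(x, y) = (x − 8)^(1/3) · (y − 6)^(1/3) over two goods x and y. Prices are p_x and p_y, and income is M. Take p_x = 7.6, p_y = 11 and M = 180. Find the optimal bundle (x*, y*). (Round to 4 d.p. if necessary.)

x* = 11.5, y* = 8.4182

MRS = (y−6)/(x−8). Tangency with p_x/p_y gives y−6 = (p_x/p_y)·(x−8).
Substituting into the budget: x* = 8 + 0.5·(M − 8·p_x − 6·p_y)/p_x, and y* = 6 + 0.5·(…)/p_y.
Discretionary income = 180 − 8·7.6 − 6·11 = 53.2; x* = 8 + 0.5·53.2/7.6 = 11.5; y* = 6 + 0.5·53.2/11 = 8.4182.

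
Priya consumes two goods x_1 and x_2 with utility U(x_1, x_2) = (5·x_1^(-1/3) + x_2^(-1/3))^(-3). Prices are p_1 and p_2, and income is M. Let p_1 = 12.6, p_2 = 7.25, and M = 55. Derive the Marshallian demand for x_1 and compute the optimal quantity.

MRS = MU_x_1/MU_x_2 = 5·(x_2/x_1)^(4/3). Set equal to p_1/p_2.
Hence x_2/x_1 = ((1/5)·p_1/p_2)^(1/(4/3)), i.e. raised to the 0.75 power.
Substitute x_2 = (x_2/x_1)·x_1 into the budget: x_1* = M/(p_1 + p_2·(x_2/x_1)).
Numerically x_2/x_1 = 0.452686, so x_1* = 55/(12.6 + 7.25·0.452686) = 3.463.

x_1* = 3.463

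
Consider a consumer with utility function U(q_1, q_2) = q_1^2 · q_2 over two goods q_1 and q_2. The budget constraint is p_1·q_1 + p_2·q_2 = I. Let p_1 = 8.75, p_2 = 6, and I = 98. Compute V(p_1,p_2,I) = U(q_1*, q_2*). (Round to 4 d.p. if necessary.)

V = 303.5338

The MRS is 2·q_2/q_1. Set MRS = p_1/p_2.
So 2·p_2·q_2 = p_1·q_1; combined with the budget, a share 2/3 of income goes to q_1.
Demand: q_1*(p_1,p_2,I) = 2/3·I/p_1 and q_2* = 1/3·I/p_2.
At p_1=8.75, p_2=6, I=98: q_1* = 2/3·98/8.75 = 7.4667, q_2* = 5.4444.
Utility at the optimum: U(7.4667, 5.4444) = 303.5338.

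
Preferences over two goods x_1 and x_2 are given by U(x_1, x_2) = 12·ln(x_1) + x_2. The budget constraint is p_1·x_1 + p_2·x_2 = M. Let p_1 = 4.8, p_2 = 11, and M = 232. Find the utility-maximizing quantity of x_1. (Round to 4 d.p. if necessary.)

MU_x_1 = 12/x_1, MU_x_2 = 1. Tangency: 12/x_1 = p_1/p_2.
So x_1*(p_1,p_2) = 12·p_2/p_1, independent of income; and x_2* = (M − 12·p_2)/p_2.
At the given prices: x_1* = 12·11/4.8 = 27.5.

x_1* = 27.5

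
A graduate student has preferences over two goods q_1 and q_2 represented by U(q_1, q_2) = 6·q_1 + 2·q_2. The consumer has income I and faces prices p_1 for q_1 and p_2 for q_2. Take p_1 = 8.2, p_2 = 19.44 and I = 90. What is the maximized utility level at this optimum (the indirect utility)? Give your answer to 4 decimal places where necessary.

V = 65.8537

Perfect substitutes: compare marginal utility per dollar. 6/p_1 vs 2/p_2 → 0.7317 vs 0.1029.
q_1 gives more utility per dollar, so spend all income on q_1: q_1* = I/p_1, q_2* = 0.
Numerically: q_1* = 10.9756, q_2* = 0.
Utility at the optimum: U(10.9756, 0) = 65.8537.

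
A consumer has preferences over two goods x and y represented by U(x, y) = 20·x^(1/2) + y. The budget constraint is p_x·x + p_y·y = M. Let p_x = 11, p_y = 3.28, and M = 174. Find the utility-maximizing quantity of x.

x* = 8.8912

Solve: √x = 10·p_y/p_x, so x*(p_x,p_y) = (10·p_y/p_x)², and y* = (M − p_x·x*)/p_y.
Plugging in: x* = (10·3.28/11)² = 8.8912.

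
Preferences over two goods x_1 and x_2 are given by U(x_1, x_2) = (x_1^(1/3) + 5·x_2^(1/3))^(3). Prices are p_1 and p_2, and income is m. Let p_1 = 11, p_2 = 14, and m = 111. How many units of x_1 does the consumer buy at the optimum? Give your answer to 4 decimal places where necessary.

MRS = MU_x_1/MU_x_2 = (1/5)·(x_2/x_1)^(2/3). Set equal to p_1/p_2.
Solve for the ratio: x_2/x_1 = [5·p_1/p_2]^(1.5).
Substitute x_2 = (x_2/x_1)·x_1 into the budget: x_1* = m/(p_1 + p_2·(x_2/x_1)).
Numerically x_2/x_1 = 7.786674, so x_1* = 111/(11 + 14·7.786674) = 0.9249.

x_1* = 0.9249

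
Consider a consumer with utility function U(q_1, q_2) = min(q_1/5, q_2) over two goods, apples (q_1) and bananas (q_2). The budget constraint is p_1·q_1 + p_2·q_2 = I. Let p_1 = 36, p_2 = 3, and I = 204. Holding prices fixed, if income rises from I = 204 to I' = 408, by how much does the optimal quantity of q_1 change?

Δq_1* = 5.5738

Demand: q_1*(p_1,p_2,I) = 5·I/(5·p_1 + p_2), q_2* = I/(5·p_1 + p_2).
Here 5·36 + 3 = 183, giving q_1* = 5.5738.
At I' = 408: q_1* = 11.1475. Change: 11.1475 − 5.5738 = 5.5738.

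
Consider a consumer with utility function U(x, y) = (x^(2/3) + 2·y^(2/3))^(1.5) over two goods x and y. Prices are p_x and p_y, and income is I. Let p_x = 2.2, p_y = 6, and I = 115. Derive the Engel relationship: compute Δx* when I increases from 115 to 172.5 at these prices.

MRS = MU_x/MU_y = (1/2)·(y/x)^(1/3). Set equal to p_x/p_y.
Solve for the ratio: y/x = [2·p_x/p_y]^(3).
Substitute y = (y/x)·x into the budget: x* = I/(p_x + p_y·(y/x)).
Numerically y/x = 0.39437, so x* = 115/(2.2 + 6·0.39437) = 25.1849.
At I' = 172.5: x* = 37.7774. Change: 37.7774 − 25.1849 = 12.5925.

Δx* = 12.5925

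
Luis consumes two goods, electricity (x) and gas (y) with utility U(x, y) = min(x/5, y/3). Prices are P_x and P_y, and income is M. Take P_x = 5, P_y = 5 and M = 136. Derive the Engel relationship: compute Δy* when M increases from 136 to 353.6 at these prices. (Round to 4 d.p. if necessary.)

Demand: x*(P_x,P_y,M) = 5·M/(5·P_x + 3·P_y), y* = 3·M/(5·P_x + 3·P_y).
Here 5·5 + 3·5 = 40, giving y* = 10.2.
At M' = 353.6: y* = 26.52. Change: 26.52 − 10.2 = 16.32.

Δy* = 16.32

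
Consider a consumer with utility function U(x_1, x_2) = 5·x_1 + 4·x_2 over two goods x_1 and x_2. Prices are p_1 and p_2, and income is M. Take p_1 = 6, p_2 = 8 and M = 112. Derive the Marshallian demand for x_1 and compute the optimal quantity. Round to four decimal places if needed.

x_1* = 18.6667

Perfect substitutes: compare marginal utility per dollar. 5/p_1 vs 4/p_2 → 0.8333 vs 0.5.
x_1 gives more utility per dollar, so spend all income on x_1: x_1* = M/p_1, x_2* = 0.
Numerically: x_1* = 18.6667, x_2* = 0.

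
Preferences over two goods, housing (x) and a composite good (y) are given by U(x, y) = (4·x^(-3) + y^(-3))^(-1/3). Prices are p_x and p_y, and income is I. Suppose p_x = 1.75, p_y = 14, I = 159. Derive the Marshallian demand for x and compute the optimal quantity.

MRS = MU_x/MU_y = 4·(y/x)^(4). Set equal to p_x/p_y.
Hence y/x = ((1/4)·p_x/p_y)^(1/(4)), i.e. raised to the 0.25 power.
With the ratio pinned down, the budget gives x* = I/(p_x + p_y·(y/x)) and y* = (y/x)·x*.
Numerically y/x = 0.420448, so x* = 159/(1.75 + 14·0.420448) = 20.8217.

x* = 20.8217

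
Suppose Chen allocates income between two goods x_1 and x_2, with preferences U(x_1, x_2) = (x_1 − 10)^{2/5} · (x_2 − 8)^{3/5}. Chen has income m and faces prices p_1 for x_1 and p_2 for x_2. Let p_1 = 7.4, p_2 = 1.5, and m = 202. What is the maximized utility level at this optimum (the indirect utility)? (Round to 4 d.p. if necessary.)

V = 20.8365

This is Cobb-Douglas in (x_1−10, x_2−8): tangency gives 0.4·p_2·(x_2−8) = 0.6·p_1·(x_1−10).
Substituting into the budget: x_1* = 10 + 0.4·(m − 10·p_1 − 8·p_2)/p_1, and x_2* = 8 + 0.6·(…)/p_2.
Discretionary income = 202 − 10·7.4 − 8·1.5 = 116; x_1* = 10 + 0.4·116/7.4 = 16.2703; x_2* = 8 + 0.6·116/1.5 = 54.4.
Utility at the optimum: U(16.2703, 54.4) = 20.8365.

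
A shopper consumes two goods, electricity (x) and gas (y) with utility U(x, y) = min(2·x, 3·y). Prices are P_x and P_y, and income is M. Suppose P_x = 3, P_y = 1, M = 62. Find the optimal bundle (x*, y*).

x* = 16.9091, y* = 11.2727

Leontief preferences: the optimum is at the kink where x/3 = y/2, i.e. y = (2/3)·x.
Budget: P_x·x + P_y·(2/3)·x = M, so (3·P_x + 2·P_y)·x = 3·M.
Demand: x*(P_x,P_y,M) = 3·M/(3·P_x + 2·P_y), y* = 2·M/(3·P_x + 2·P_y).
Here 3·3 + 2·1 = 11, giving x* = 16.9091 and y* = 11.2727.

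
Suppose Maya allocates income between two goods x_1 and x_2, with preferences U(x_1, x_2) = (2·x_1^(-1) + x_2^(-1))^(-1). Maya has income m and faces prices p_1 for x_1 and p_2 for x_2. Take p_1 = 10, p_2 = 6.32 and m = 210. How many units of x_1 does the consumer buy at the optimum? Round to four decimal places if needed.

x_1* = 13.4431

MU_x_1 ∝ 2·x_1^(-2), MU_x_2 ∝ x_2^(-2), so MRS = 2·(x_2/x_1)^(2) = p_1/p_2.
Hence x_2/x_1 = ((1/2)·p_1/p_2)^(1/(2)), i.e. raised to the 0.5 power.
With the ratio pinned down, the budget gives x_1* = m/(p_1 + p_2·(x_2/x_1)) and x_2* = (x_2/x_1)·x_1*.
Numerically x_2/x_1 = 0.88946, so x_1* = 210/(10 + 6.32·0.88946) = 13.4431.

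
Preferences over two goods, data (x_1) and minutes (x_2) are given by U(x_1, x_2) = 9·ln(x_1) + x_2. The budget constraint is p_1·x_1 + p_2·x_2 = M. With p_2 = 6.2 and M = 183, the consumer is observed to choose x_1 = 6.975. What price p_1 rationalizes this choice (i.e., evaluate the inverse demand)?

Set MRS = p_1/p_2: (9/x_1)/1 = p_1/p_2.
So x_1*(p_1,p_2) = 9·p_2/p_1, independent of income; and x_2* = (M − 9·p_2)/p_2.
Set x_1* = 6.975 in the demand function and solve for p_1: p_1 = 8.

p_1 = 8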